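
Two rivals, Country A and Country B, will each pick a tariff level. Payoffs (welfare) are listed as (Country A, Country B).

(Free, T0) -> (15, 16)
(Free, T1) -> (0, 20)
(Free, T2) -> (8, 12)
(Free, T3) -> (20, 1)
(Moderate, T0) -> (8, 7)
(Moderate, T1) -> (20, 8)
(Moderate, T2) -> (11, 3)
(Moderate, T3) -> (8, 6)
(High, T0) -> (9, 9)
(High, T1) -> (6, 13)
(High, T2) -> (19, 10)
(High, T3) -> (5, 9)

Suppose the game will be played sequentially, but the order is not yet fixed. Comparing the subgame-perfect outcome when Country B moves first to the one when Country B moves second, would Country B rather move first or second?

first

If Country A leads: Country B's best replies are Free→T1, Moderate→T1, High→T1; Country A's induced payoffs 0, 20, 6; outcome (Moderate, T1), payoffs (20, 8).
If Country B leads: Country A's best replies are T0→Free, T1→Moderate, T2→High, T3→Free; Country B's induced payoffs 16, 8, 10, 1; outcome (Free, T0), payoffs (15, 16).
Country B gets 16 moving first and 8 moving second, so Country B prefers to move first.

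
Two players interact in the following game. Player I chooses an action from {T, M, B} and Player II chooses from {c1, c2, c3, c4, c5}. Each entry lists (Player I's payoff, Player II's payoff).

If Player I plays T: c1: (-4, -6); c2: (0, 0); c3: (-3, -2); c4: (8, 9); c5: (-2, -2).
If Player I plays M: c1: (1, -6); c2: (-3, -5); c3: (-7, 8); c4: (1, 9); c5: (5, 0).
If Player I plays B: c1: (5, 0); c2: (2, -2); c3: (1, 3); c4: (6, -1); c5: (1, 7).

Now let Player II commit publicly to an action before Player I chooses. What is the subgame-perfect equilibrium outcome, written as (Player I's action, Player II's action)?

(T, c4)

Work backward from Player I's decision.
- c1 → Player I plays B (best of -4, 1, 5); Player II gets 0.
- c2 → Player I plays B (best of 0, -3, 2); Player II gets -2.
- c3 → Player I plays B (best of -3, -7, 1); Player II gets 3.
- c4 → Player I plays T (best of 8, 1, 6); Player II gets 9.
- c5 → Player I plays M (best of -2, 5, 1); Player II gets 0.
Player II's induced payoffs are 0, -2, 3, 9, 0, so Player II commits to c4. Subgame-perfect outcome: (T, c4) with payoffs (8, 9).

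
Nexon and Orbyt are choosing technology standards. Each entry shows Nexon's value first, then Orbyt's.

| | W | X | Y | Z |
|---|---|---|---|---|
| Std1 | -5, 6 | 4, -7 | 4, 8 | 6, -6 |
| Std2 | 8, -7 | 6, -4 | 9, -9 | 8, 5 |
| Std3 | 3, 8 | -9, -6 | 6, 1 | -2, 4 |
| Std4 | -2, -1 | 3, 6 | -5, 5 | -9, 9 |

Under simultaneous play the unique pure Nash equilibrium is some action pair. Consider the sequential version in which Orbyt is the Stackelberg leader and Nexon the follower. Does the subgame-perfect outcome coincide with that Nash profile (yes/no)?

Nexon best-responds to each possible Orbyt move:
- W: Nexon compares -5, 8, 3, -2 and picks Std2; Orbyt would get -7.
- X: Nexon compares 4, 6, -9, 3 and picks Std2; Orbyt would get -4.
- Y: Nexon compares 4, 9, 6, -5 and picks Std2; Orbyt would get -9.
- Z: Nexon compares 6, 8, -2, -9 and picks Std2; Orbyt would get 5.
Among -7, -4, -9, 5, the best is 5 at Z. Subgame-perfect outcome: (Std2, Z) with payoffs (8, 5).
Now find the simultaneous Nash equilibrium.
Nexon's best replies: W→Std2; X→Std2; Y→Std2; Z→Std2.
Orbyt's best replies: Std1→Y; Std2→Z; Std3→W; Std4→Z.
The unique mutual best reply is (Std2, Z), giving (8, 5).
Sequential outcome (Std2, Z) coincides with the Nash profile (Std2, Z).

yes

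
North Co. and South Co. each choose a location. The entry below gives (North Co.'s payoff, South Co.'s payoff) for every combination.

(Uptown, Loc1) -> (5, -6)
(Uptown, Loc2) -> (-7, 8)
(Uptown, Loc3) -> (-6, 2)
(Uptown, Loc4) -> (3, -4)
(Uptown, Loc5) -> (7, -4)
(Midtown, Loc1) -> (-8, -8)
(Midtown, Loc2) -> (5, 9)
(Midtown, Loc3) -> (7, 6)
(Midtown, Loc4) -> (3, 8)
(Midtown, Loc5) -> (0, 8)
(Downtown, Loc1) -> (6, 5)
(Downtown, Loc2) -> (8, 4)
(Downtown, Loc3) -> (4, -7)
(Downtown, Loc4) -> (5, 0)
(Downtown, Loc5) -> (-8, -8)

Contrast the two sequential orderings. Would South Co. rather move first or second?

first

If North Co. leads: South Co.'s best replies are Uptown→Loc2, Midtown→Loc2, Downtown→Loc1; North Co.'s induced payoffs -7, 5, 6; outcome (Downtown, Loc1), payoffs (6, 5).
If South Co. leads: North Co.'s best replies are Loc1→Downtown, Loc2→Downtown, Loc3→Midtown, Loc4→Downtown, Loc5→Uptown; South Co.'s induced payoffs 5, 4, 6, 0, -4; outcome (Midtown, Loc3), payoffs (7, 6).
South Co. gets 6 moving first and 5 moving second, so South Co. prefers to move first.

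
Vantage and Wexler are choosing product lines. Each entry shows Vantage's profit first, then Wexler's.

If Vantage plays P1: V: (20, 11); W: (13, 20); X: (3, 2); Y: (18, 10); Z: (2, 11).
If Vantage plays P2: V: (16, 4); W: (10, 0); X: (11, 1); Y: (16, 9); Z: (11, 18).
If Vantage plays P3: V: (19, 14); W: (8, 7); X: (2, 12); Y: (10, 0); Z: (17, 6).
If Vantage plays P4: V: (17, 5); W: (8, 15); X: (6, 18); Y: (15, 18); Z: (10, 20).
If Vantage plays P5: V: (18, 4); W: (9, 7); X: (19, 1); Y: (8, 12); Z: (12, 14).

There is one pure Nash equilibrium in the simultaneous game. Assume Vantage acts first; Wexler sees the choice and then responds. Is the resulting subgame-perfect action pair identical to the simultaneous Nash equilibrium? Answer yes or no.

Wexler best-responds to each possible Vantage move:
- P1: BR = W, leader payoff 13.
- P2: BR = Z, leader payoff 11.
- P3: BR = V, leader payoff 19.
- P4: BR = Z, leader payoff 10.
- P5: BR = Z, leader payoff 12.
Among 13, 11, 19, 10, 12, the best is 19 at P3. Subgame-perfect outcome: (P3, V) with payoffs (19, 14).
Now find the simultaneous Nash equilibrium.
Vantage's best replies: V→P1; W→P1; X→P5; Y→P1; Z→P3.
Wexler's best replies: P1→W; P2→Z; P3→V; P4→Z; P5→Z.
Only (P1, W) has each player best-responding; Nash payoffs (13, 20).
Sequential outcome (P3, V) differs from the Nash profile (P1, W).

no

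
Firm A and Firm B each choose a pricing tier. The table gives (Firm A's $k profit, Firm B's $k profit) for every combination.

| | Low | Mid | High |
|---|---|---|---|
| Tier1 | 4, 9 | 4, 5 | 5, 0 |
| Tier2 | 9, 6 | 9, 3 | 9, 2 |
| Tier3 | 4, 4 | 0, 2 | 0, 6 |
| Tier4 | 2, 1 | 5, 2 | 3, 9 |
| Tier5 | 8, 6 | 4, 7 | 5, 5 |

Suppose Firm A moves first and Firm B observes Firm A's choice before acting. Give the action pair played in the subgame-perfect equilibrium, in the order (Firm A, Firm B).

(Tier2, Low)

Backward induction with Firm A moving first.
- Tier1: Firm B compares 9, 5, 0 and picks Low; Firm A would get 4.
- Tier2: Firm B compares 6, 3, 2 and picks Low; Firm A would get 9.
- Tier3: Firm B compares 4, 2, 6 and picks High; Firm A would get 0.
- Tier4: Firm B compares 1, 2, 9 and picks High; Firm A would get 3.
- Tier5: Firm B compares 6, 7, 5 and picks Mid; Firm A would get 4.
Maximizing over 4, 9, 0, 3, 4, Firm A chooses Tier2. Subgame-perfect outcome: (Tier2, Low) with payoffs (9, 6).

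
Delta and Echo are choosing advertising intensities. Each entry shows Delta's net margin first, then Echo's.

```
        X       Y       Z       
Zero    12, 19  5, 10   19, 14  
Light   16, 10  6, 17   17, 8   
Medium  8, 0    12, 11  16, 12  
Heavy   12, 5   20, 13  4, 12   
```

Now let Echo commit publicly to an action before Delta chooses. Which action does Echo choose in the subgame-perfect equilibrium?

Solve by backward induction (Echo leads).
- X: BR = Light, leader payoff 10.
- Y: BR = Heavy, leader payoff 13.
- Z: BR = Zero, leader payoff 14.
Echo's induced payoffs are 10, 13, 14, so Echo commits to Z. Subgame-perfect outcome: (Zero, Z) with payoffs (19, 14).

Z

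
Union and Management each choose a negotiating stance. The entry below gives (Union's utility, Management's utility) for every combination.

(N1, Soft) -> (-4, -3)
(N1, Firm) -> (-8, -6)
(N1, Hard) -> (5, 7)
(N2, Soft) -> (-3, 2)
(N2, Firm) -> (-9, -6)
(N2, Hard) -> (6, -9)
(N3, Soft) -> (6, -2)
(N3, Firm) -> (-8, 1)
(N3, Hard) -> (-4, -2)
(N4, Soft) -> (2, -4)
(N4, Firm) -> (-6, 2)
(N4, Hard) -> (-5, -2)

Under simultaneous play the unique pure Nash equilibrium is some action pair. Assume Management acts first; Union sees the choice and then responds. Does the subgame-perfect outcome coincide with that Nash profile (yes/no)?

Union best-responds to each possible Management move:
- Soft: BR = N3, leader payoff -2.
- Firm: BR = N4, leader payoff 2.
- Hard: BR = N2, leader payoff -9.
Among -2, 2, -9, the best is 2 at Firm. Subgame-perfect outcome: (N4, Firm) with payoffs (-6, 2).
Now find the simultaneous Nash equilibrium.
Union's best replies: Soft→N3; Firm→N4; Hard→N2.
Management's best replies: N1→Hard; N2→Soft; N3→Firm; N4→Firm.
The unique mutual best reply is (N4, Firm), giving (-6, 2).
Sequential outcome (N4, Firm) coincides with the Nash profile (N4, Firm).

yes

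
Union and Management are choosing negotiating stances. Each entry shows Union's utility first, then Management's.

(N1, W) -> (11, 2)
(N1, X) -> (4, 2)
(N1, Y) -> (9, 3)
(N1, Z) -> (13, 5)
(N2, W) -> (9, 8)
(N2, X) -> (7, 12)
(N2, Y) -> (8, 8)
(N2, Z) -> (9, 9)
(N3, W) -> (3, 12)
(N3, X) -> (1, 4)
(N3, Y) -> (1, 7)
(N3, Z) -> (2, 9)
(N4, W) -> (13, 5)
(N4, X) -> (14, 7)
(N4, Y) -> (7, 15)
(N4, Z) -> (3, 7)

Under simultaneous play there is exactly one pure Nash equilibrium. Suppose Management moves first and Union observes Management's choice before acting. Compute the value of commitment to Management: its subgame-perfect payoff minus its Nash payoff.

Backward induction with Management moving first.
- W: BR = N4, leader payoff 5.
- X: BR = N4, leader payoff 7.
- Y: BR = N1, leader payoff 3.
- Z: BR = N1, leader payoff 5.
Management's induced payoffs are 5, 7, 3, 5, so Management commits to X. Subgame-perfect outcome: (N4, X) with payoffs (14, 7).
For the simultaneous game, intersect best replies.
Union's best replies: W→N4; X→N4; Y→N1; Z→N1.
Management's best replies: N1→Z; N2→X; N3→W; N4→Y.
The unique mutual best reply is (N1, Z), giving (13, 5).
Management's commitment gain: 7 − 5 = 2.

2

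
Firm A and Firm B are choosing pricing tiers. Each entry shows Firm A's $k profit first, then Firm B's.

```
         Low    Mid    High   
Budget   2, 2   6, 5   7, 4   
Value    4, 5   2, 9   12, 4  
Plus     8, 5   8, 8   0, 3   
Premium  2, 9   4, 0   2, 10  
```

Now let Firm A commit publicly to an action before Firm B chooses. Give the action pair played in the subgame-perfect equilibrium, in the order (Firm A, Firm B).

(Plus, Mid)

Work backward from Firm B's decision.
- Budget: BR = Mid, leader payoff 6.
- Value: BR = Mid, leader payoff 2.
- Plus: BR = Mid, leader payoff 8.
- Premium: BR = High, leader payoff 2.
Firm A's induced payoffs are 6, 2, 8, 2, so Firm A commits to Plus. Subgame-perfect outcome: (Plus, Mid) with payoffs (8, 8).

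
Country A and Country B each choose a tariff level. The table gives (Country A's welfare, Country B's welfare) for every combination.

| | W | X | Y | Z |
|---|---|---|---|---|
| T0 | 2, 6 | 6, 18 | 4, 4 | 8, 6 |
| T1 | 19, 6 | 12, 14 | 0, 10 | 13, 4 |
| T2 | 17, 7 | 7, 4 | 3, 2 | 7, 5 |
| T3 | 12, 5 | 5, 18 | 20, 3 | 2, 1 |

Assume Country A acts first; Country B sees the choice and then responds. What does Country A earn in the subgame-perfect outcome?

Solve by backward induction (Country A leads).
- T0: Country B compares 6, 18, 4, 6 and picks X; Country A would get 6.
- T1: Country B compares 6, 14, 10, 4 and picks X; Country A would get 12.
- T2: Country B compares 7, 4, 2, 5 and picks W; Country A would get 17.
- T3: Country B compares 5, 18, 3, 1 and picks X; Country A would get 5.
Maximizing over 6, 12, 17, 5, Country A chooses T2. Subgame-perfect outcome: (T2, W) with payoffs (17, 7).

17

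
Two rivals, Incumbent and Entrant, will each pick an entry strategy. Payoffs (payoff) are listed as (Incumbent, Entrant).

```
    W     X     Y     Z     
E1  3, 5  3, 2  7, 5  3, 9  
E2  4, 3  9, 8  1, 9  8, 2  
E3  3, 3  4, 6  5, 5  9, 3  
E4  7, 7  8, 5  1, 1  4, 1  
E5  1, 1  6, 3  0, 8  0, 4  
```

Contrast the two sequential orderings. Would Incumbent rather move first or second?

If Incumbent leads: Entrant's best replies are E1→Z, E2→Y, E3→X, E4→W, E5→Y; Incumbent's induced payoffs 3, 1, 4, 7, 0; outcome (E4, W), payoffs (7, 7).
If Entrant leads: Incumbent's best replies are W→E4, X→E2, Y→E1, Z→E3; Entrant's induced payoffs 7, 8, 5, 3; outcome (E2, X), payoffs (9, 8).
Incumbent gets 7 moving first and 9 moving second, so Incumbent prefers to move second.

second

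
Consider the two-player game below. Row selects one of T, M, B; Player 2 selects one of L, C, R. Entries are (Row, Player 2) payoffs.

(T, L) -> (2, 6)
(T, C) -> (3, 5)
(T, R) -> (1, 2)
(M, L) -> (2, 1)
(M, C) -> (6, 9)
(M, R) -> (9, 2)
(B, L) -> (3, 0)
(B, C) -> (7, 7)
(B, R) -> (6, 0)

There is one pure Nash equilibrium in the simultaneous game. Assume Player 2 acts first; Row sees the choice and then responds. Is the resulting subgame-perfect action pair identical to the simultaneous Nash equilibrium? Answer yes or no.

yes

Work backward from Row's decision.
- L: BR = B, leader payoff 0.
- C: BR = B, leader payoff 7.
- R: BR = M, leader payoff 2.
Among 0, 7, 2, the best is 7 at C. Subgame-perfect outcome: (B, C) with payoffs (7, 7).
Now find the simultaneous Nash equilibrium.
Row's best replies: L→B; C→B; R→M.
Player 2's best replies: T→L; M→C; B→C.
The unique mutual best reply is (B, C), giving (7, 7).
Sequential outcome (B, C) coincides with the Nash profile (B, C).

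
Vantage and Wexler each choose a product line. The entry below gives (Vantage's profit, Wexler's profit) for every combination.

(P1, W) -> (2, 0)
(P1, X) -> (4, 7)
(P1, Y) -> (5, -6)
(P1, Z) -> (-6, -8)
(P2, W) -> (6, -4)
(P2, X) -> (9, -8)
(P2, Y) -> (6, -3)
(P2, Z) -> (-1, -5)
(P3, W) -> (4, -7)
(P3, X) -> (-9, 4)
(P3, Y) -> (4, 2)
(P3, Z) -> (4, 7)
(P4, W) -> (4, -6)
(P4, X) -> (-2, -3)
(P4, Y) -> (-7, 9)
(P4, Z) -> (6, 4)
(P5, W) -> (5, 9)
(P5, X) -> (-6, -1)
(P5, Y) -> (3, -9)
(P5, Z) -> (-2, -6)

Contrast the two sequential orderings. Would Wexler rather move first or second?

If Vantage leads: Wexler's best replies are P1→X, P2→Y, P3→Z, P4→Y, P5→W; Vantage's induced payoffs 4, 6, 4, -7, 5; outcome (P2, Y), payoffs (6, -3).
If Wexler leads: Vantage's best replies are W→P2, X→P2, Y→P2, Z→P4; Wexler's induced payoffs -4, -8, -3, 4; outcome (P4, Z), payoffs (6, 4).
Wexler gets 4 moving first and -3 moving second, so Wexler prefers to move first.

first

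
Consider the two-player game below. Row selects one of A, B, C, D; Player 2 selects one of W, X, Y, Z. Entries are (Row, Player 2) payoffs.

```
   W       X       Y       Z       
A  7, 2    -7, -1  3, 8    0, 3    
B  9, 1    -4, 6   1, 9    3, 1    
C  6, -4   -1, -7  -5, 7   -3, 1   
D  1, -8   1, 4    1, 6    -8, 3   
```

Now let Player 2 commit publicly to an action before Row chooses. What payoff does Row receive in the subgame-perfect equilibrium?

Work backward from Row's decision.
- W → Row plays B (best of 7, 9, 6, 1); Player 2 gets 1.
- X → Row plays D (best of -7, -4, -1, 1); Player 2 gets 4.
- Y → Row plays A (best of 3, 1, -5, 1); Player 2 gets 8.
- Z → Row plays B (best of 0, 3, -3, -8); Player 2 gets 1.
Player 2's induced payoffs are 1, 4, 8, 1, so Player 2 commits to Y. Subgame-perfect outcome: (A, Y) with payoffs (3, 8).

3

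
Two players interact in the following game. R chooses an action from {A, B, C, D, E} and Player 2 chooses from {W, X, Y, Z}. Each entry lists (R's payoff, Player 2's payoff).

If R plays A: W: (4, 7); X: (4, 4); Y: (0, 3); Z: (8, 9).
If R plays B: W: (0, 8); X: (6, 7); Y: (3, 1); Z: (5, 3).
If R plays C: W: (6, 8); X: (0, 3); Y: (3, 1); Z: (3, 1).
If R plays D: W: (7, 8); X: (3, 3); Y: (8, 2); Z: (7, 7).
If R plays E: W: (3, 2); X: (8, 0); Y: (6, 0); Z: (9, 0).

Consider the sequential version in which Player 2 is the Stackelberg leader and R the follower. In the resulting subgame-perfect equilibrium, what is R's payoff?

R best-responds to each possible Player 2 move:
- W: R compares 4, 0, 6, 7, 3 and picks D; Player 2 would get 8.
- X: R compares 4, 6, 0, 3, 8 and picks E; Player 2 would get 0.
- Y: R compares 0, 3, 3, 8, 6 and picks D; Player 2 would get 2.
- Z: R compares 8, 5, 3, 7, 9 and picks E; Player 2 would get 0.
Among 8, 0, 2, 0, the best is 8 at W. Subgame-perfect outcome: (D, W) with payoffs (7, 8).

7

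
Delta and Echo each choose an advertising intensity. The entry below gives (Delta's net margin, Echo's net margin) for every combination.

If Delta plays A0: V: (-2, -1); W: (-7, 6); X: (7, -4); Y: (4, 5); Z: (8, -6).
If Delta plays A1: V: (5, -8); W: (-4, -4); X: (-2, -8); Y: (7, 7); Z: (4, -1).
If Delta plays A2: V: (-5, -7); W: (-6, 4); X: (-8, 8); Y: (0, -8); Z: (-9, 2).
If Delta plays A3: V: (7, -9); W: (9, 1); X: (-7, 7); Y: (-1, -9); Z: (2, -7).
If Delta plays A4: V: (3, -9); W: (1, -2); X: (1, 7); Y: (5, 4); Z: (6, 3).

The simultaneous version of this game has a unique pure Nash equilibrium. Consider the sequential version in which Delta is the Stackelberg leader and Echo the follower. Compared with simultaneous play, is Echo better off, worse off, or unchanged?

Solve by backward induction (Delta leads).
- A0: BR = W, leader payoff -7.
- A1: BR = Y, leader payoff 7.
- A2: BR = X, leader payoff -8.
- A3: BR = X, leader payoff -7.
- A4: BR = X, leader payoff 1.
Maximizing over -7, 7, -8, -7, 1, Delta chooses A1. Subgame-perfect outcome: (A1, Y) with payoffs (7, 7).
Now find the simultaneous Nash equilibrium.
Delta's best replies: V→A3; W→A3; X→A0; Y→A1; Z→A0.
Echo's best replies: A0→W; A1→Y; A2→X; A3→X; A4→X.
The unique mutual best reply is (A1, Y), giving (7, 7).
Echo earns 7 sequentially versus 7 at the Nash outcome: unchanged.

unchanged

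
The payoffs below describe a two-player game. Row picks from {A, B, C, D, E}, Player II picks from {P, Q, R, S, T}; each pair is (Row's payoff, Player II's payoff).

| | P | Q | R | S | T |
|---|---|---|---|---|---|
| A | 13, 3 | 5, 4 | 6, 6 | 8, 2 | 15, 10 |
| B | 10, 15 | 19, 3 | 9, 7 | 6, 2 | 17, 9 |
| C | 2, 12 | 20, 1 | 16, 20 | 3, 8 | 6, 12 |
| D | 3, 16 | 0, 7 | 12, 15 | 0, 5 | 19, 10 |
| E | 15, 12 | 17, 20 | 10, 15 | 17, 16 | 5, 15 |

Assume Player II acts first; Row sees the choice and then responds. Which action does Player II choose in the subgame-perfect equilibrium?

R

Work backward from Row's decision.
- P: BR = E, leader payoff 12.
- Q: BR = C, leader payoff 1.
- R: BR = C, leader payoff 20.
- S: BR = E, leader payoff 16.
- T: BR = D, leader payoff 10.
Maximizing over 12, 1, 20, 16, 10, Player II chooses R. Subgame-perfect outcome: (C, R) with payoffs (16, 20).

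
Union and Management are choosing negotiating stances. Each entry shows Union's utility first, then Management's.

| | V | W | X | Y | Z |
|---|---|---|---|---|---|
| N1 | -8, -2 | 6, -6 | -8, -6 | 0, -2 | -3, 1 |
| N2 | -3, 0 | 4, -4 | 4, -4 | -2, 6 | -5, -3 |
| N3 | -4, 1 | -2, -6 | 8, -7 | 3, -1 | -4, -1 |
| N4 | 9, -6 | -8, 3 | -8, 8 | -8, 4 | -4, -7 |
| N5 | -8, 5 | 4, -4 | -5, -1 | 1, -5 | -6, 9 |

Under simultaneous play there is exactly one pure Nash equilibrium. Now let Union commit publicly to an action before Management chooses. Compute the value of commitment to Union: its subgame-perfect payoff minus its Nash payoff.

Management best-responds to each possible Union move:
- N1 → Management plays Z (best of -2, -6, -6, -2, 1); Union gets -3.
- N2 → Management plays Y (best of 0, -4, -4, 6, -3); Union gets -2.
- N3 → Management plays V (best of 1, -6, -7, -1, -1); Union gets -4.
- N4 → Management plays X (best of -6, 3, 8, 4, -7); Union gets -8.
- N5 → Management plays Z (best of 5, -4, -1, -5, 9); Union gets -6.
Maximizing over -3, -2, -4, -8, -6, Union chooses N2. Subgame-perfect outcome: (N2, Y) with payoffs (-2, 6).
Now find the simultaneous Nash equilibrium.
Union's best replies: V→N4; W→N1; X→N3; Y→N3; Z→N1.
Management's best replies: N1→Z; N2→Y; N3→V; N4→X; N5→Z.
The unique mutual best reply is (N1, Z), giving (-3, 1).
Union's commitment gain: -2 − -3 = 1.

1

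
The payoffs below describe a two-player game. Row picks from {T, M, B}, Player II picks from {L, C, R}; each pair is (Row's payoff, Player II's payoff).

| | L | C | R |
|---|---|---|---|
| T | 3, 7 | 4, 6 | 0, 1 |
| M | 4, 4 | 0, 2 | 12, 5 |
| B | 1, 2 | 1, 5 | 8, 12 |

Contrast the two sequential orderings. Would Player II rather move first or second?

first

If Row leads: Player II's best replies are T→L, M→R, B→R; Row's induced payoffs 3, 12, 8; outcome (M, R), payoffs (12, 5).
If Player II leads: Row's best replies are L→M, C→T, R→M; Player II's induced payoffs 4, 6, 5; outcome (T, C), payoffs (4, 6).
Player II gets 6 moving first and 5 moving second, so Player II prefers to move first.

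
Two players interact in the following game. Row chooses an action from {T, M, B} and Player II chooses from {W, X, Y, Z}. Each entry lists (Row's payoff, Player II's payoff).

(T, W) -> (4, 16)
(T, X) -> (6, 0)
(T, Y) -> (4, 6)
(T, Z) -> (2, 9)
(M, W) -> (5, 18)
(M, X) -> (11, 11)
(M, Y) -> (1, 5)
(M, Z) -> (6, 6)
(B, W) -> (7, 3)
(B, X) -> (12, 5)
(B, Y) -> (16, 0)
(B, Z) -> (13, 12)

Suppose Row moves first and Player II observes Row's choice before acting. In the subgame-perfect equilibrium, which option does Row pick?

B

Player II best-responds to each possible Row move:
- T: BR = W, leader payoff 4.
- M: BR = W, leader payoff 5.
- B: BR = Z, leader payoff 13.
Row's induced payoffs are 4, 5, 13, so Row commits to B. Subgame-perfect outcome: (B, Z) with payoffs (13, 12).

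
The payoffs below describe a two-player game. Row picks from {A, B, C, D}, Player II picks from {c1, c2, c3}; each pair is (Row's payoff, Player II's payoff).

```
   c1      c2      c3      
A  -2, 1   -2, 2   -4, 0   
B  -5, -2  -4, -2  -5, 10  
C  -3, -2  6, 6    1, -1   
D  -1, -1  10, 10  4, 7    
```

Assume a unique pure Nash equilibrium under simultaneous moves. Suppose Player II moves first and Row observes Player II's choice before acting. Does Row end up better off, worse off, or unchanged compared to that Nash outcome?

Row best-responds to each possible Player II move:
- c1 → Row plays D (best of -2, -5, -3, -1); Player II gets -1.
- c2 → Row plays D (best of -2, -4, 6, 10); Player II gets 10.
- c3 → Row plays D (best of -4, -5, 1, 4); Player II gets 7.
Player II's induced payoffs are -1, 10, 7, so Player II commits to c2. Subgame-perfect outcome: (D, c2) with payoffs (10, 10).
Now find the simultaneous Nash equilibrium.
Row's best replies: c1→D; c2→D; c3→D.
Player II's best replies: A→c2; B→c3; C→c2; D→c2.
Only (D, c2) has each player best-responding; Nash payoffs (10, 10).
Row earns 10 sequentially versus 10 at the Nash outcome: unchanged.

unchanged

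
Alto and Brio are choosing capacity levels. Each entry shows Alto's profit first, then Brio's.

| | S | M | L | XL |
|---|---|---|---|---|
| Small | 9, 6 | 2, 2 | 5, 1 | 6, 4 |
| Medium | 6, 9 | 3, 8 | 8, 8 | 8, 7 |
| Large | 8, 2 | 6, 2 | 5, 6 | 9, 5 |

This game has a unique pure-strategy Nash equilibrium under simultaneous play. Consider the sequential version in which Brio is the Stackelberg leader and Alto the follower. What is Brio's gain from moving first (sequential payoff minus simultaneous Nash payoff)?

2

Backward induction with Brio moving first.
- S → Alto plays Small (best of 9, 6, 8); Brio gets 6.
- M → Alto plays Large (best of 2, 3, 6); Brio gets 2.
- L → Alto plays Medium (best of 5, 8, 5); Brio gets 8.
- XL → Alto plays Large (best of 6, 8, 9); Brio gets 5.
Brio's induced payoffs are 6, 2, 8, 5, so Brio commits to L. Subgame-perfect outcome: (Medium, L) with payoffs (8, 8).
For the simultaneous game, intersect best replies.
Alto's best replies: S→Small; M→Large; L→Medium; XL→Large.
Brio's best replies: Small→S; Medium→S; Large→L.
The unique mutual best reply is (Small, S), giving (9, 6).
Brio's commitment gain: 8 − 6 = 2.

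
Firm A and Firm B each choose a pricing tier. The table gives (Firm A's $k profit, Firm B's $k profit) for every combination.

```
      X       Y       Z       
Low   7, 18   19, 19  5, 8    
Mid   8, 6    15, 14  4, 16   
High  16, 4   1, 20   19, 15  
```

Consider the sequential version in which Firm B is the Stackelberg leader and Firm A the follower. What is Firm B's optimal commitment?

Firm A best-responds to each possible Firm B move:
- X: Firm A compares 7, 8, 16 and picks High; Firm B would get 4.
- Y: Firm A compares 19, 15, 1 and picks Low; Firm B would get 19.
- Z: Firm A compares 5, 4, 19 and picks High; Firm B would get 15.
Firm B's induced payoffs are 4, 19, 15, so Firm B commits to Y. Subgame-perfect outcome: (Low, Y) with payoffs (19, 19).

Y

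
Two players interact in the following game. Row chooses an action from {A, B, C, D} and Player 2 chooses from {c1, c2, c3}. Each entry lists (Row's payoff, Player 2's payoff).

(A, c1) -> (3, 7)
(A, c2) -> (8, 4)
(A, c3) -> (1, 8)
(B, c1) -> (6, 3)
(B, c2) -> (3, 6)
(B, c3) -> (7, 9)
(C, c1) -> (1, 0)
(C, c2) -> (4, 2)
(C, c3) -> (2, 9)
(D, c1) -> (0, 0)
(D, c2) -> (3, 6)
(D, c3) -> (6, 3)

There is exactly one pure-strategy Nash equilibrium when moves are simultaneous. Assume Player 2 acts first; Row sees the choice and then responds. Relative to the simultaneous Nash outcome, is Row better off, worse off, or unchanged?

unchanged

Backward induction with Player 2 moving first.
- c1 → Row plays B (best of 3, 6, 1, 0); Player 2 gets 3.
- c2 → Row plays A (best of 8, 3, 4, 3); Player 2 gets 4.
- c3 → Row plays B (best of 1, 7, 2, 6); Player 2 gets 9.
Player 2's induced payoffs are 3, 4, 9, so Player 2 commits to c3. Subgame-perfect outcome: (B, c3) with payoffs (7, 9).
Under simultaneous play:
Row's best replies: c1→B; c2→A; c3→B.
Player 2's best replies: A→c3; B→c3; C→c3; D→c2.
The unique mutual best reply is (B, c3), giving (7, 9).
Row earns 7 sequentially versus 7 at the Nash outcome: unchanged.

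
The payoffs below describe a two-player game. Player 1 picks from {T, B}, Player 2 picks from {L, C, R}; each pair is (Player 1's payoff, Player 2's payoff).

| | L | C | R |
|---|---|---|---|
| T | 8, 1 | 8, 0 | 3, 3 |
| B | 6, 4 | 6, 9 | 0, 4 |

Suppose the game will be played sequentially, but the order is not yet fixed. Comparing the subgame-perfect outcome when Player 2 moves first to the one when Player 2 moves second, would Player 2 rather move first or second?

If Player 1 leads: Player 2's best replies are T→R, B→C; Player 1's induced payoffs 3, 6; outcome (B, C), payoffs (6, 9).
If Player 2 leads: Player 1's best replies are L→T, C→T, R→T; Player 2's induced payoffs 1, 0, 3; outcome (T, R), payoffs (3, 3).
Player 2 gets 3 moving first and 9 moving second, so Player 2 prefers to move second.

second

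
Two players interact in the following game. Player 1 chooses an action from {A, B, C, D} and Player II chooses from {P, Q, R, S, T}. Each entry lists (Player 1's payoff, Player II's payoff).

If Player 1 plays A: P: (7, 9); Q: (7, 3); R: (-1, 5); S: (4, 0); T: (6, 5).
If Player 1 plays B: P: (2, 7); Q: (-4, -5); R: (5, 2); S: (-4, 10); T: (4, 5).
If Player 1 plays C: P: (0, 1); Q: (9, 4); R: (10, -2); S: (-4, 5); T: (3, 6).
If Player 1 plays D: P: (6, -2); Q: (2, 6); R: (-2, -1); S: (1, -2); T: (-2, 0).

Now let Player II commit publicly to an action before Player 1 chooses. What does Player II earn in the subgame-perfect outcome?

9

Player 1 best-responds to each possible Player II move:
- P: Player 1 compares 7, 2, 0, 6 and picks A; Player II would get 9.
- Q: Player 1 compares 7, -4, 9, 2 and picks C; Player II would get 4.
- R: Player 1 compares -1, 5, 10, -2 and picks C; Player II would get -2.
- S: Player 1 compares 4, -4, -4, 1 and picks A; Player II would get 0.
- T: Player 1 compares 6, 4, 3, -2 and picks A; Player II would get 5.
Player II's induced payoffs are 9, 4, -2, 0, 5, so Player II commits to P. Subgame-perfect outcome: (A, P) with payoffs (7, 9).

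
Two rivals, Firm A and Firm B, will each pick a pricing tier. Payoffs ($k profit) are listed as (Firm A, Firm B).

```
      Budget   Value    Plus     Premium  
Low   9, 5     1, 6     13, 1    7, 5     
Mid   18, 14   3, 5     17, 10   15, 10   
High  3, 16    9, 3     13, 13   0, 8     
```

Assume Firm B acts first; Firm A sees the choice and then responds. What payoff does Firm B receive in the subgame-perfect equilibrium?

Work backward from Firm A's decision.
- Budget: BR = Mid, leader payoff 14.
- Value: BR = High, leader payoff 3.
- Plus: BR = Mid, leader payoff 10.
- Premium: BR = Mid, leader payoff 10.
Among 14, 3, 10, 10, the best is 14 at Budget. Subgame-perfect outcome: (Mid, Budget) with payoffs (18, 14).

14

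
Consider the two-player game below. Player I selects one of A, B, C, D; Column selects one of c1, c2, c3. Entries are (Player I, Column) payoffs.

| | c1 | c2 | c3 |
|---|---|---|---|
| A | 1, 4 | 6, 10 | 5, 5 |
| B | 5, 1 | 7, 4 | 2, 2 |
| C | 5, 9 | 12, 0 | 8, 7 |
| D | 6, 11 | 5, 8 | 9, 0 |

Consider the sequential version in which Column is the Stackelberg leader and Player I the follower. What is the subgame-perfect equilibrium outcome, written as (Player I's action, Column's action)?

Work backward from Player I's decision.
- c1 → Player I plays D (best of 1, 5, 5, 6); Column gets 11.
- c2 → Player I plays C (best of 6, 7, 12, 5); Column gets 0.
- c3 → Player I plays D (best of 5, 2, 8, 9); Column gets 0.
Column's induced payoffs are 11, 0, 0, so Column commits to c1. Subgame-perfect outcome: (D, c1) with payoffs (6, 11).

(D, c1)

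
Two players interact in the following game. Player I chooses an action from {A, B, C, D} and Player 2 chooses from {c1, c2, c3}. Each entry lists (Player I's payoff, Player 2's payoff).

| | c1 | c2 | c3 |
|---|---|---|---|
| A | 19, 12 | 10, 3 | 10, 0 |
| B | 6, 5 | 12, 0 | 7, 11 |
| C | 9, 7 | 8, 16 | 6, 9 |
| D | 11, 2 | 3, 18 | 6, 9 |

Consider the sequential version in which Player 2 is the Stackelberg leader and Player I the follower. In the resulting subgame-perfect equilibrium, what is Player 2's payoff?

Backward induction with Player 2 moving first.
- c1: Player I compares 19, 6, 9, 11 and picks A; Player 2 would get 12.
- c2: Player I compares 10, 12, 8, 3 and picks B; Player 2 would get 0.
- c3: Player I compares 10, 7, 6, 6 and picks A; Player 2 would get 0.
Maximizing over 12, 0, 0, Player 2 chooses c1. Subgame-perfect outcome: (A, c1) with payoffs (19, 12).

12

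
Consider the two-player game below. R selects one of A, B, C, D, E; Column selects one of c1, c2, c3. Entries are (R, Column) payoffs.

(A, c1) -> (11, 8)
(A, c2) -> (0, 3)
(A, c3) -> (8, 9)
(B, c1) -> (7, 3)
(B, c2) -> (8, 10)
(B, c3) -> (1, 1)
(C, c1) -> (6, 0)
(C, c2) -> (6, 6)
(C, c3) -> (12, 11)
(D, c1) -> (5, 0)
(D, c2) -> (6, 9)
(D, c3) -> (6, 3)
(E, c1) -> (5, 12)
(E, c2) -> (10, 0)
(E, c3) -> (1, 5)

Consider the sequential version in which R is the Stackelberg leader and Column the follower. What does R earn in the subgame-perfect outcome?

Solve by backward induction (R leads).
- A → Column plays c3 (best of 8, 3, 9); R gets 8.
- B → Column plays c2 (best of 3, 10, 1); R gets 8.
- C → Column plays c3 (best of 0, 6, 11); R gets 12.
- D → Column plays c2 (best of 0, 9, 3); R gets 6.
- E → Column plays c1 (best of 12, 0, 5); R gets 5.
Maximizing over 8, 8, 12, 6, 5, R chooses C. Subgame-perfect outcome: (C, c3) with payoffs (12, 11).

12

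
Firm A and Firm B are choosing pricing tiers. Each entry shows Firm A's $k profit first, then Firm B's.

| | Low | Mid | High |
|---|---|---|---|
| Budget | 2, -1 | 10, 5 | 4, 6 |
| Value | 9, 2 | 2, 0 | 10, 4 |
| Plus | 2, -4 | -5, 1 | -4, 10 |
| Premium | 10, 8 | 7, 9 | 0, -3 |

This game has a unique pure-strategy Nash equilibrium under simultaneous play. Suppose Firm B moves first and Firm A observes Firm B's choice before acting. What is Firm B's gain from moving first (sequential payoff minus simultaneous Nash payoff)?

Firm A best-responds to each possible Firm B move:
- Low: Firm A compares 2, 9, 2, 10 and picks Premium; Firm B would get 8.
- Mid: Firm A compares 10, 2, -5, 7 and picks Budget; Firm B would get 5.
- High: Firm A compares 4, 10, -4, 0 and picks Value; Firm B would get 4.
Maximizing over 8, 5, 4, Firm B chooses Low. Subgame-perfect outcome: (Premium, Low) with payoffs (10, 8).
Now find the simultaneous Nash equilibrium.
Firm A's best replies: Low→Premium; Mid→Budget; High→Value.
Firm B's best replies: Budget→High; Value→High; Plus→High; Premium→Mid.
Only (Value, High) has each player best-responding; Nash payoffs (10, 4).
Firm B's commitment gain: 8 − 4 = 4.

4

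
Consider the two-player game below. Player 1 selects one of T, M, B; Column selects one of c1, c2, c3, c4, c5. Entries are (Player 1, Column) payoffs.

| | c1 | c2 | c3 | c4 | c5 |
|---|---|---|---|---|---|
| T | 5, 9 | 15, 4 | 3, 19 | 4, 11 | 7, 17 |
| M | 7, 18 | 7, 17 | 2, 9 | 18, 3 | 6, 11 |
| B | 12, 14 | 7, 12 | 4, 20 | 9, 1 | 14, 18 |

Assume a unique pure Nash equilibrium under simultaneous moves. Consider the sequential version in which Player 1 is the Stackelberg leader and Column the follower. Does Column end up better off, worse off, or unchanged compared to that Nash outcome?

worse off

Work backward from Column's decision.
- T → Column plays c3 (best of 9, 4, 19, 11, 17); Player 1 gets 3.
- M → Column plays c1 (best of 18, 17, 9, 3, 11); Player 1 gets 7.
- B → Column plays c3 (best of 14, 12, 20, 1, 18); Player 1 gets 4.
Maximizing over 3, 7, 4, Player 1 chooses M. Subgame-perfect outcome: (M, c1) with payoffs (7, 18).
Under simultaneous play:
Player 1's best replies: c1→B; c2→T; c3→B; c4→M; c5→B.
Column's best replies: T→c3; M→c1; B→c3.
The unique mutual best reply is (B, c3), giving (4, 20).
Column earns 18 sequentially versus 20 at the Nash outcome: worse off.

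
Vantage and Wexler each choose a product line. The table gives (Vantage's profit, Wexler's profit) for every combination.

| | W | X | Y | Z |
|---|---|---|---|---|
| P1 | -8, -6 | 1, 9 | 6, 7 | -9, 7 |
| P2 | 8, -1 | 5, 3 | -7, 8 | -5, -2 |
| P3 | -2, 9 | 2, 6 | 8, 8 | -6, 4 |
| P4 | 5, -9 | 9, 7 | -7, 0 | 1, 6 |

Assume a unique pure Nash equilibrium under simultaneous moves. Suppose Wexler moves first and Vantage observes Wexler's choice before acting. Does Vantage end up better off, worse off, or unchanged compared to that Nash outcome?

Vantage best-responds to each possible Wexler move:
- W: BR = P2, leader payoff -1.
- X: BR = P4, leader payoff 7.
- Y: BR = P3, leader payoff 8.
- Z: BR = P4, leader payoff 6.
Maximizing over -1, 7, 8, 6, Wexler chooses Y. Subgame-perfect outcome: (P3, Y) with payoffs (8, 8).
Under simultaneous play:
Vantage's best replies: W→P2; X→P4; Y→P3; Z→P4.
Wexler's best replies: P1→X; P2→Y; P3→W; P4→X.
Only (P4, X) has each player best-responding; Nash payoffs (9, 7).
Vantage earns 8 sequentially versus 9 at the Nash outcome: worse off.

worse off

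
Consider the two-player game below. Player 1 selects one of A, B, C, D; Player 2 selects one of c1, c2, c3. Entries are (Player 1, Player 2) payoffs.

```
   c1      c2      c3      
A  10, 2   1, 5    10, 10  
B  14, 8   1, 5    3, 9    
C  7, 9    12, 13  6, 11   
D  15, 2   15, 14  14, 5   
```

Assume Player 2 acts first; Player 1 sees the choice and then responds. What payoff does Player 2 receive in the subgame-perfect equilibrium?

Player 1 best-responds to each possible Player 2 move:
- c1: BR = D, leader payoff 2.
- c2: BR = D, leader payoff 14.
- c3: BR = D, leader payoff 5.
Maximizing over 2, 14, 5, Player 2 chooses c2. Subgame-perfect outcome: (D, c2) with payoffs (15, 14).

14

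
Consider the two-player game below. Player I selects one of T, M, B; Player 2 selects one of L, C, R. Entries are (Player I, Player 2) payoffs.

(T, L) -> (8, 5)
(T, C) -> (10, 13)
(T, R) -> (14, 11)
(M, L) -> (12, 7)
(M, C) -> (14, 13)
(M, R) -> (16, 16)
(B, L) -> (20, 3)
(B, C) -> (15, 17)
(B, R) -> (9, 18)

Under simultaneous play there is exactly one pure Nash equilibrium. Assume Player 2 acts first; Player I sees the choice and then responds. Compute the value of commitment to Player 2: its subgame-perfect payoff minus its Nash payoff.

1

Backward induction with Player 2 moving first.
- L: BR = B, leader payoff 3.
- C: BR = B, leader payoff 17.
- R: BR = M, leader payoff 16.
Player 2's induced payoffs are 3, 17, 16, so Player 2 commits to C. Subgame-perfect outcome: (B, C) with payoffs (15, 17).
For the simultaneous game, intersect best replies.
Player I's best replies: L→B; C→B; R→M.
Player 2's best replies: T→C; M→R; B→R.
Only (M, R) has each player best-responding; Nash payoffs (16, 16).
Player 2's commitment gain: 17 − 16 = 1.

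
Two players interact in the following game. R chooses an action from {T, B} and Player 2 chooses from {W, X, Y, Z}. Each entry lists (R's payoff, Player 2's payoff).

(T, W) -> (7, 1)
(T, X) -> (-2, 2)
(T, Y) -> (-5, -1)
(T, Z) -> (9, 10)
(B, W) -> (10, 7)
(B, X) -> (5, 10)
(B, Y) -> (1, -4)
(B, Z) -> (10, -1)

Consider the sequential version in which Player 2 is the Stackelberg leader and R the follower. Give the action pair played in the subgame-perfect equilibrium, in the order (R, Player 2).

Backward induction with Player 2 moving first.
- W: BR = B, leader payoff 7.
- X: BR = B, leader payoff 10.
- Y: BR = B, leader payoff -4.
- Z: BR = B, leader payoff -1.
Player 2's induced payoffs are 7, 10, -4, -1, so Player 2 commits to X. Subgame-perfect outcome: (B, X) with payoffs (5, 10).

(B, X)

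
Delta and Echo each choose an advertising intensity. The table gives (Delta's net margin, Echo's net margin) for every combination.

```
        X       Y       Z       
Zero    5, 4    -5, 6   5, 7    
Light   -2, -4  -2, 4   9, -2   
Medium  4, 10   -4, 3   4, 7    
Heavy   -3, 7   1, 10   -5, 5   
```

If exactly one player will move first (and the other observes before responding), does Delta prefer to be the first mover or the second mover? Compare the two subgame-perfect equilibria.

If Delta leads: Echo's best replies are Zero→Z, Light→Y, Medium→X, Heavy→Y; Delta's induced payoffs 5, -2, 4, 1; outcome (Zero, Z), payoffs (5, 7).
If Echo leads: Delta's best replies are X→Zero, Y→Heavy, Z→Light; Echo's induced payoffs 4, 10, -2; outcome (Heavy, Y), payoffs (1, 10).
Delta gets 5 moving first and 1 moving second, so Delta prefers to move first.

first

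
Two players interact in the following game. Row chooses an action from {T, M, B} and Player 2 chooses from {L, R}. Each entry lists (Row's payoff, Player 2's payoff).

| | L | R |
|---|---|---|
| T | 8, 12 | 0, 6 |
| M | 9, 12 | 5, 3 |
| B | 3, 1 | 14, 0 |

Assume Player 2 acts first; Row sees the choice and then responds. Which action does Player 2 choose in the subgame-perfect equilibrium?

L

Backward induction with Player 2 moving first.
- L: BR = M, leader payoff 12.
- R: BR = B, leader payoff 0.
Player 2's induced payoffs are 12, 0, so Player 2 commits to L. Subgame-perfect outcome: (M, L) with payoffs (9, 12).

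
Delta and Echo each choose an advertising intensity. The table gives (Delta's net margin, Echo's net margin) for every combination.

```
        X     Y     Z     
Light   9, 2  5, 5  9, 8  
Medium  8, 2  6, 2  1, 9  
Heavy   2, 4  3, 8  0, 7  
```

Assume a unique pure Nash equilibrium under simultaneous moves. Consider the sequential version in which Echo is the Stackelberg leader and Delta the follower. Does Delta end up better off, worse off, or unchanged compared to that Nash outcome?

unchanged

Solve by backward induction (Echo leads).
- X: Delta compares 9, 8, 2 and picks Light; Echo would get 2.
- Y: Delta compares 5, 6, 3 and picks Medium; Echo would get 2.
- Z: Delta compares 9, 1, 0 and picks Light; Echo would get 8.
Among 2, 2, 8, the best is 8 at Z. Subgame-perfect outcome: (Light, Z) with payoffs (9, 8).
For the simultaneous game, intersect best replies.
Delta's best replies: X→Light; Y→Medium; Z→Light.
Echo's best replies: Light→Z; Medium→Z; Heavy→Y.
The unique mutual best reply is (Light, Z), giving (9, 8).
Delta earns 9 sequentially versus 9 at the Nash outcome: unchanged.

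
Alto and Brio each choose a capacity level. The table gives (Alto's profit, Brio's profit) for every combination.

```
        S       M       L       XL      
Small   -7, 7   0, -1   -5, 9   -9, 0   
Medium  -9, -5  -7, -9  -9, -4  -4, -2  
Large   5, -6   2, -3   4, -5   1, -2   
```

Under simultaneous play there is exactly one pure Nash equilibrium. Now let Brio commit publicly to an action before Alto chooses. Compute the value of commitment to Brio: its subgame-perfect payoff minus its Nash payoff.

0

Solve by backward induction (Brio leads).
- S: BR = Large, leader payoff -6.
- M: BR = Large, leader payoff -3.
- L: BR = Large, leader payoff -5.
- XL: BR = Large, leader payoff -2.
Maximizing over -6, -3, -5, -2, Brio chooses XL. Subgame-perfect outcome: (Large, XL) with payoffs (1, -2).
Under simultaneous play:
Alto's best replies: S→Large; M→Large; L→Large; XL→Large.
Brio's best replies: Small→L; Medium→XL; Large→XL.
Only (Large, XL) has each player best-responding; Nash payoffs (1, -2).
Brio's commitment gain: -2 − -2 = 0.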